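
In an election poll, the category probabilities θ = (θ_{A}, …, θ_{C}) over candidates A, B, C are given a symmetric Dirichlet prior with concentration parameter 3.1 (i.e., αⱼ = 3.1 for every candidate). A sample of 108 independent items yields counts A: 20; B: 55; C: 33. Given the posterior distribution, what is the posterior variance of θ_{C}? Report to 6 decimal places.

The Dirichlet prior is conjugate to the Multinomial likelihood: each posterior αⱼ = prior αⱼ + observed count nⱼ.
Posterior concentration: (23.1, 58.1, 36.1), total = 117.3.
Var[θ_j] = α_j(Σα−α_j)/((Σα)²(Σα+1)) = 36.1·81.2/(117.3²·118.3) = 0.001801.

0.001801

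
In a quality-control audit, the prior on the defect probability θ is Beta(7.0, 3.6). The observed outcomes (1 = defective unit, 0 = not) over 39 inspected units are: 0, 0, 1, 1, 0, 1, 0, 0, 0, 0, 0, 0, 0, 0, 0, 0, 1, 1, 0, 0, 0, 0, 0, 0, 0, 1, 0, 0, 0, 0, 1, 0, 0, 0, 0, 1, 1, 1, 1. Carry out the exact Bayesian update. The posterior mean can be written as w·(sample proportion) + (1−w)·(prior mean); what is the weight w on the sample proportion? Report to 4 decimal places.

0.7863

The Beta prior is conjugate to a Binomial/Bernoulli likelihood; the update adds successes to α and failures to β.
Posterior mean = (α₀+k)/(α₀+β₀+n) = [n/(α₀+β₀+n)]·(k/n) + [(α₀+β₀)/(α₀+β₀+n)]·α₀/(α₀+β₀), so only n and the prior enter the weight.
The weight on the data is w = n/(α₀+β₀+n) = 39/(7.0+3.6+39) = 39/49.6 = 0.7863.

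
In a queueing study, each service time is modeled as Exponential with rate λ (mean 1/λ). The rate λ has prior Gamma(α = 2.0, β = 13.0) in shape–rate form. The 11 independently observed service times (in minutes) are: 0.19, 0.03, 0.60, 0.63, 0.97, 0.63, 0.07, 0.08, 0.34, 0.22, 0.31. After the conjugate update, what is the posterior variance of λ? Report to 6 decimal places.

0.044615

With a Gamma(shape α, rate β) prior on the exponential rate λ, the posterior after n observations with total T = Σxᵢ is Gamma(α+n, β+T).
Sum of observations T = 4.07 minutes; n = 11.
Posterior: Gamma(2.0+11, 13.0+4.07) = Gamma(13.0, 17.07).
Var = α/β² = 0.044615.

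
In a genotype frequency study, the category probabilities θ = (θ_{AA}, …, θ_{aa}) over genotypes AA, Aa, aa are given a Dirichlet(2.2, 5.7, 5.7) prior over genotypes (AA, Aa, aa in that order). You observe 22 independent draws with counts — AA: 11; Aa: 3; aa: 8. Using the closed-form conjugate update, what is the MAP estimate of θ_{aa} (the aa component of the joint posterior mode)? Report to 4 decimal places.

The Dirichlet prior is conjugate to the Multinomial likelihood: each posterior αⱼ = prior αⱼ + observed count nⱼ.
Posterior concentration: (13.2, 8.7, 13.7), total = 35.6.
Joint mode component: (α_{aa}−1)/(Σα−K) = 12.7/32.6 = 0.3896.

0.3896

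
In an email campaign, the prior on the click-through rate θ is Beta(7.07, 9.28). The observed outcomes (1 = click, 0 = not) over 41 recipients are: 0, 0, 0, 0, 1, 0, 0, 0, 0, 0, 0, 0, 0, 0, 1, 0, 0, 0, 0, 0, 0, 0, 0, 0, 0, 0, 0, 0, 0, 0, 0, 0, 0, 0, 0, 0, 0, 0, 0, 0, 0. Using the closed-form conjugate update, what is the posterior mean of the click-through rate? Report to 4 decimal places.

0.1582

The Beta prior is conjugate to a Binomial/Bernoulli likelihood; the update adds successes to α and failures to β.
Posterior: Beta(α+k, β+n−k) = Beta(7.07+2, 9.28+39) = Beta(9.07, 48.28).
Posterior mean = α/(α+β) = 9.07/57.35 = 0.1582.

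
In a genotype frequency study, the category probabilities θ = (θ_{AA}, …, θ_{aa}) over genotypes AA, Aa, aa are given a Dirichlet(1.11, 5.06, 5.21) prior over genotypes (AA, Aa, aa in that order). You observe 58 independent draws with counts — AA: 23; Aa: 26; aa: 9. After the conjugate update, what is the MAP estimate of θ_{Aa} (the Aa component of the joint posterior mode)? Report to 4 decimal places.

The Dirichlet prior is conjugate to the Multinomial likelihood: each posterior αⱼ = prior αⱼ + observed count nⱼ.
Posterior concentration: (24.11, 31.06, 14.21), total = 69.38.
Joint mode component: (α_{Aa}−1)/(Σα−K) = 30.06/66.38 = 0.4528.

0.4528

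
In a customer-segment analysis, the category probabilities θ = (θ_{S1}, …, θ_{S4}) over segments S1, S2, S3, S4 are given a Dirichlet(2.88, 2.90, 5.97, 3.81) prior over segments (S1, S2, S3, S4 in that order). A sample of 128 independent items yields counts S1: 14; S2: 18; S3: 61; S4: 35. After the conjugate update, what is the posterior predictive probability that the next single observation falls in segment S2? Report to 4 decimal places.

0.1456

The Dirichlet prior is conjugate to the Multinomial likelihood: each posterior αⱼ = prior αⱼ + observed count nⱼ.
Posterior concentration: (16.88, 20.90, 66.97, 38.81), total = 143.56.
P(next = S2 | data) = α_{S2}/Σα = 0.1456.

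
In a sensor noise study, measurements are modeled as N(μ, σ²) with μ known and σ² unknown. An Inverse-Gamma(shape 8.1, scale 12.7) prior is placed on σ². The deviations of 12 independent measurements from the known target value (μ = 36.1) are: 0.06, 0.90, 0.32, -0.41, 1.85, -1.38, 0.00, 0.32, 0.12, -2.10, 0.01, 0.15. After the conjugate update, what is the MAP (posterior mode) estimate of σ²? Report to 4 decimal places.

With known mean μ and an Inverse-Gamma(α, β) prior on σ², the Normal likelihood is conjugate: posterior is Inv-Gamma(α + n/2, β + Σ(xᵢ−μ)²/2).
Σ(xᵢ−μ)² = (0.06)² + (0.90)² + (0.32)² + (-0.41)² + (1.85)² + (-1.38)² + (0.00)² + (0.32)² + (0.12)² + (-2.10)² + (0.01)² + (0.15)² = 10.9604.
Posterior: Inv-Gamma(8.1 + 12/2, 12.7 + 10.9604/2) = Inv-Gamma(14.10, 18.18020).
Mode = β/(α+1) = 18.18020/15.10 = 1.2040.

1.2040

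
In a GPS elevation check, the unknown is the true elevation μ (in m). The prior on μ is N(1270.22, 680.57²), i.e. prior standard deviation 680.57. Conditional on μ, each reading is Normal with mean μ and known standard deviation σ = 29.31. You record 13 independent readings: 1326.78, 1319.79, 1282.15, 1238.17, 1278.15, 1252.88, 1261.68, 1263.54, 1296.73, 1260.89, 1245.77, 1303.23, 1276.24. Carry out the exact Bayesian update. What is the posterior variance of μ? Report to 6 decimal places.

66.073350

For Normal data with known variance σ², a Normal(μ₀, σ₀²) prior on μ is conjugate. Posterior precision = 1/σ₀² + n/σ²; posterior mean is the precision-weighted average of μ₀ and x̄.
σ₀² = 680.57² = 463175.5249, σ² = 29.31² = 859.0761; σ² + n·σ₀² = 859.0761 + 13·463175.5249 = 6022140.8998.
Posterior precision = 1/σ₀² + n/σ² = 1/463175.5249 + 13/859.0761 = (σ² + n·σ₀²)/(σ₀²σ²) = 6022140.8998/(463175.5249·859.0761); posterior variance σₙ² = σ₀²σ²/(σ² + n·σ₀²) = 463175.5249·859.0761/6022140.8998 = 66.073350.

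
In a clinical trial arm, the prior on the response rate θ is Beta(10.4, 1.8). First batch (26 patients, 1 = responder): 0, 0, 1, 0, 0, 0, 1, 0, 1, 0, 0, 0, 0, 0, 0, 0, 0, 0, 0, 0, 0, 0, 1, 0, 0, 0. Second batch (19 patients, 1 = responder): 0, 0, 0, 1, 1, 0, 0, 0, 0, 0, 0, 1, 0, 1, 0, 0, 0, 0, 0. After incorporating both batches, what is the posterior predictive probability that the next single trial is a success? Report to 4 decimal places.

The Beta prior is conjugate to a Binomial/Bernoulli likelihood; the update adds successes to α and failures to β.
After batch 1: Beta(10.4+4, 1.8+22) = Beta(14.4, 23.8).
After batch 2: Beta(14.4+4, 23.8+15) = Beta(18.4, 38.8).
For a single future Bernoulli trial, P(success | data) = α/(α+β) = 0.3217.

0.3217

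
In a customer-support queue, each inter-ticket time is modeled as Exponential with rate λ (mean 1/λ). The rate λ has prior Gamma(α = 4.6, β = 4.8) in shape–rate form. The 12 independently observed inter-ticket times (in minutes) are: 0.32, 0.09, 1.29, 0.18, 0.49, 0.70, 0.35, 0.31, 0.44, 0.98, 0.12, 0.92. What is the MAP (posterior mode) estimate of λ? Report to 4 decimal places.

With a Gamma(shape α, rate β) prior on the exponential rate λ, the posterior after n observations with total T = Σxᵢ is Gamma(α+n, β+T).
Sum of observations T = 6.19 minutes; n = 12.
Posterior: Gamma(4.6+12, 4.8+6.19) = Gamma(16.6, 10.99).
Mode = (α−1)/β = 1.4195.

1.4195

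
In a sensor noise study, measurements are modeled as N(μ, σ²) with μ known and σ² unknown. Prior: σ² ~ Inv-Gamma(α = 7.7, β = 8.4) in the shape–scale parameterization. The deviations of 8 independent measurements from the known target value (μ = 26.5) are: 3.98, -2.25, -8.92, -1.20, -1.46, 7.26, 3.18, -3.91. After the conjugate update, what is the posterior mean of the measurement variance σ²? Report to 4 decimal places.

9.2967

With known mean μ and an Inverse-Gamma(α, β) prior on σ², the Normal likelihood is conjugate: posterior is Inv-Gamma(α + n/2, β + Σ(xᵢ−μ)²/2).
Σ(xᵢ−μ)² = (3.98)² + (-2.25)² + (-8.92)² + (-1.20)² + (-1.46)² + (7.26)² + (3.18)² + (-3.91)² = 182.1490.
Posterior: Inv-Gamma(7.7 + 8/2, 8.4 + 182.1490/2) = Inv-Gamma(11.70, 99.47450).
E[σ²|data] = β/(α−1) = 99.47450/10.70 = 9.2967.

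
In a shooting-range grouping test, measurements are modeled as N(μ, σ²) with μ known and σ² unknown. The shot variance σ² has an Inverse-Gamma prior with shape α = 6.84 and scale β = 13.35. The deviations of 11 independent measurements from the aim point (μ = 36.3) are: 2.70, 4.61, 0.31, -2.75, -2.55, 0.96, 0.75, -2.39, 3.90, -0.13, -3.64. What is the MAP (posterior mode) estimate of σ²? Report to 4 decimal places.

With known mean μ and an Inverse-Gamma(α, β) prior on σ², the Normal likelihood is conjugate: posterior is Inv-Gamma(α + n/2, β + Σ(xᵢ−μ)²/2).
Σ(xᵢ−μ)² = (2.70)² + (4.61)² + (0.31)² + (-2.75)² + (-2.55)² + (0.96)² + (0.75)² + (-2.39)² + (3.90)² + (-0.13)² + (-3.64)² = 78.3759.
Posterior: Inv-Gamma(6.84 + 11/2, 13.35 + 78.3759/2) = Inv-Gamma(12.34, 52.53795).
Mode = β/(α+1) = 52.53795/13.34 = 3.9384.

3.9384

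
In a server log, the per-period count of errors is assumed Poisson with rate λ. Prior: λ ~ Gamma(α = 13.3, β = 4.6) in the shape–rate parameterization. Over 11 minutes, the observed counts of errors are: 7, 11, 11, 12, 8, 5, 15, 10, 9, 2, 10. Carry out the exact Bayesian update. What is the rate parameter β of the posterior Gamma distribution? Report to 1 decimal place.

With a Gamma(shape α, rate β) prior, the Poisson likelihood is conjugate: the posterior is Gamma(α + ΣXᵢ, β + n).
Sum of counts S = 100 over n = 11 minutes.
Posterior: Gamma(α+S, β+n) = Gamma(13.3+100, 4.6+11) = Gamma(113.3, 15.6).
Posterior β = 15.6.

15.6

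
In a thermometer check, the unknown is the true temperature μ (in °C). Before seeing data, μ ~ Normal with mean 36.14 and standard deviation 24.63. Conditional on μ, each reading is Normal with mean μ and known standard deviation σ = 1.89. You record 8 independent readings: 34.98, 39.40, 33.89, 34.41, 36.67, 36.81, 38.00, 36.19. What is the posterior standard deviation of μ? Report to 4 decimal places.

0.6680

For Normal data with known variance σ², a Normal(μ₀, σ₀²) prior on μ is conjugate. Posterior precision = 1/σ₀² + n/σ²; posterior mean is the precision-weighted average of μ₀ and x̄.
σ₀² = 24.63² = 606.6369, σ² = 1.89² = 3.5721; σ² + n·σ₀² = 3.5721 + 8·606.6369 = 4856.6673.
Posterior precision = 1/σ₀² + n/σ² = 1/606.6369 + 8/3.5721 = (σ² + n·σ₀²)/(σ₀²σ²) = 4856.6673/(606.6369·3.5721); posterior variance σₙ² = σ₀²σ²/(σ² + n·σ₀²) = 606.6369·3.5721/4856.6673 = 0.446184.
Posterior SD = √σₙ² = √(606.6369·3.5721/4856.6673) = 0.6680.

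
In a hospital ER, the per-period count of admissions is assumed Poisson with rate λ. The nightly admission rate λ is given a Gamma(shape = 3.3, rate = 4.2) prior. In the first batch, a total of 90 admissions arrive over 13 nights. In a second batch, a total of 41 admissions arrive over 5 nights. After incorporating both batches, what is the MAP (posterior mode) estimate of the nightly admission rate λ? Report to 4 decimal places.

With a Gamma(shape α, rate β) prior, the Poisson likelihood is conjugate: the posterior is Gamma(α + ΣXᵢ, β + n).
After batch 1: Gamma(α+S, β+n) = Gamma(3.3+90, 4.2+13) = Gamma(93.3, 17.2).
After batch 2: Gamma(α+S, β+n) = Gamma(93.3+41, 17.2+5) = Gamma(134.3, 22.2).
Mode of Gamma(α,β) for α≥1 is (α−1)/β = 133.3/22.2 = 6.0045.

6.0045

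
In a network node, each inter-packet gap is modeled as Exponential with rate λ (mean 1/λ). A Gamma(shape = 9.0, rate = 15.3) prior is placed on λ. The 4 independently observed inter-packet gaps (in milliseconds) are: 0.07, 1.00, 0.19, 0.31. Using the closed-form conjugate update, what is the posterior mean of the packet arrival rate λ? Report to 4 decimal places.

0.7706

With a Gamma(shape α, rate β) prior on the exponential rate λ, the posterior after n observations with total T = Σxᵢ is Gamma(α+n, β+T).
Sum of observations T = 1.57 milliseconds; n = 4.
Posterior: Gamma(9.0+4, 15.3+1.57) = Gamma(13.0, 16.87).
Posterior mean of λ = α/β = 13.0/16.87 = 0.7706.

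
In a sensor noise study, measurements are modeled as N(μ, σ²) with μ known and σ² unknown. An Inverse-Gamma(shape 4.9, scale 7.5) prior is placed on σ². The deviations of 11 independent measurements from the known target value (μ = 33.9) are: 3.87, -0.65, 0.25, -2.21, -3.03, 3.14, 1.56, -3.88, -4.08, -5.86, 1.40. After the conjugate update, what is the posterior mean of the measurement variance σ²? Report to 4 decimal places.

With known mean μ and an Inverse-Gamma(α, β) prior on σ², the Normal likelihood is conjugate: posterior is Inv-Gamma(α + n/2, β + Σ(xᵢ−μ)²/2).
Σ(xᵢ−μ)² = (3.87)² + (-0.65)² + (0.25)² + (-2.21)² + (-3.03)² + (3.14)² + (1.56)² + (-3.88)² + (-4.08)² + (-5.86)² + (1.40)² = 109.8205.
Posterior: Inv-Gamma(4.9 + 11/2, 7.5 + 109.8205/2) = Inv-Gamma(10.40, 62.41025).
E[σ²|data] = β/(α−1) = 62.41025/9.40 = 6.6394.

6.6394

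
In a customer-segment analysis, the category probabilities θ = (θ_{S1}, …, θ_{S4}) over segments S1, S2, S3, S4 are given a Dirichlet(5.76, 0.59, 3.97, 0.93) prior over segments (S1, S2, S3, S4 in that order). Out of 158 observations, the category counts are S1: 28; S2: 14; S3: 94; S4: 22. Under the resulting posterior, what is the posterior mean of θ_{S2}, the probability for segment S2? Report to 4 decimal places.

The Dirichlet prior is conjugate to the Multinomial likelihood: each posterior αⱼ = prior αⱼ + observed count nⱼ.
Posterior concentration: (33.76, 14.59, 97.97, 22.93), total = 169.25.
E[θ_{S2}|data] = α_{S2}/Σα = 14.59/169.25 = 0.0862.

0.0862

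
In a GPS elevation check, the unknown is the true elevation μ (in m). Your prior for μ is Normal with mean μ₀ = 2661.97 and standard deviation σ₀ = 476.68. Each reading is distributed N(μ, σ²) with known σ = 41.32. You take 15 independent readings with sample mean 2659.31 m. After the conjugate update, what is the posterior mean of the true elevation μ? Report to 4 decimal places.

For Normal data with known variance σ², a Normal(μ₀, σ₀²) prior on μ is conjugate. Posterior precision = 1/σ₀² + n/σ²; posterior mean is the precision-weighted average of μ₀ and x̄.
n·x̄ = 15·2659.31 = 39889.65.
σ₀² = 476.68² = 227223.8224, σ² = 41.32² = 1707.3424; σ² + n·σ₀² = 1707.3424 + 15·227223.8224 = 3410064.6784.
Posterior mean = (μ₀/σ₀² + n·x̄/σ²)/(1/σ₀² + n/σ²) = (σ²·μ₀ + σ₀²·n·x̄)/(σ² + n·σ₀²) = (1707.3424·2661.97 + 227223.8224·39889.65)/3410064.6784 = 9068423641.446688/3410064.6784 = 2659.3113.

2659.3113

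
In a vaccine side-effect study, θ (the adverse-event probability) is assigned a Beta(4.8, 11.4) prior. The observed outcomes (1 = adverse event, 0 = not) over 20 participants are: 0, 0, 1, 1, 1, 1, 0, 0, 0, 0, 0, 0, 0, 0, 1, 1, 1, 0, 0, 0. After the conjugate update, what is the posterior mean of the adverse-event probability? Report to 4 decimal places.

The Beta prior is conjugate to a Binomial/Bernoulli likelihood; the update adds successes to α and failures to β.
Posterior: Beta(α+k, β+n−k) = Beta(4.8+7, 11.4+13) = Beta(11.8, 24.4).
Posterior mean = α/(α+β) = 11.8/36.2 = 0.3260.

0.3260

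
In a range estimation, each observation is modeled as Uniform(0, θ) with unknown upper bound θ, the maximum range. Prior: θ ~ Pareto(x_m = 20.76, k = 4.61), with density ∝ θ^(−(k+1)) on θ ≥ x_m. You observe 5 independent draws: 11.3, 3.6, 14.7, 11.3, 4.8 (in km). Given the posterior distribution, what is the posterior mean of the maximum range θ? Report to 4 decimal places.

23.1711

A Pareto(scale x_m, shape k) prior on the upper bound θ of Uniform(0, θ) is conjugate: posterior is Pareto(max(x_m, max xᵢ), k + n).
Sample maximum = 14.7; prior scale x_m = 20.76 → posterior scale = max = 20.76.
Posterior shape = 4.61 + 5 = 9.61.
E[θ|data] = k·x_m/(k−1) = 9.61·20.76/8.61 = 23.1711.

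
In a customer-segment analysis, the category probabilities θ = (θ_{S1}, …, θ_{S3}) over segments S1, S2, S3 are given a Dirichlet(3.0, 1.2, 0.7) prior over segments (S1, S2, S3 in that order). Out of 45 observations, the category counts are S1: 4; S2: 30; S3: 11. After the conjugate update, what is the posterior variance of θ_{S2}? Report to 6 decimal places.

0.004603

The Dirichlet prior is conjugate to the Multinomial likelihood: each posterior αⱼ = prior αⱼ + observed count nⱼ.
Posterior concentration: (7.0, 31.2, 11.7), total = 49.9.
Var[θ_j] = α_j(Σα−α_j)/((Σα)²(Σα+1)) = 31.2·18.7/(49.9²·50.9) = 0.004603.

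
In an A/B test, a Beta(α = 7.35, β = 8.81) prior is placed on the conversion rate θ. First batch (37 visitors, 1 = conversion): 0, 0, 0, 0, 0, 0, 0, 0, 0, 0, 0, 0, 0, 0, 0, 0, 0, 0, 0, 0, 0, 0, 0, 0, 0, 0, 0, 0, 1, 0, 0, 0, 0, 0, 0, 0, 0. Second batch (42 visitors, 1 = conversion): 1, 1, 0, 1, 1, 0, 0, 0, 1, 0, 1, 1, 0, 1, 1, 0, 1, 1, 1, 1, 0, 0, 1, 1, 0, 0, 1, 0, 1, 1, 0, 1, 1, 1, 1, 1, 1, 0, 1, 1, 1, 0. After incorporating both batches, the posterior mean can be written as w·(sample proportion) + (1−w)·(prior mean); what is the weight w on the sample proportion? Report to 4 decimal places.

The Beta prior is conjugate to a Binomial/Bernoulli likelihood; the update adds successes to α and failures to β.
Total number of visitors: n = 37 + 42 = 79.
Posterior mean = (α₀+k)/(α₀+β₀+n) = [n/(α₀+β₀+n)]·(k/n) + [(α₀+β₀)/(α₀+β₀+n)]·α₀/(α₀+β₀), so only n and the prior enter the weight.
The weight on the data is w = n/(α₀+β₀+n) = 79/(7.35+8.81+79) = 79/95.16 = 0.8302.

0.8302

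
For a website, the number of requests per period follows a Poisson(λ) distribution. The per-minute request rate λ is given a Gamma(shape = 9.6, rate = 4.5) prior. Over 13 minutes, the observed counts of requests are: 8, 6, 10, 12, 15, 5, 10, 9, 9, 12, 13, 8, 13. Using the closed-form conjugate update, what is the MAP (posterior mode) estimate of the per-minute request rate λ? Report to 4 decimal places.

7.9200

With a Gamma(shape α, rate β) prior, the Poisson likelihood is conjugate: the posterior is Gamma(α + ΣXᵢ, β + n).
Sum of counts S = 130 over n = 13 minutes.
Posterior: Gamma(α+S, β+n) = Gamma(9.6+130, 4.5+13) = Gamma(139.6, 17.5).
Mode of Gamma(α,β) for α≥1 is (α−1)/β = 138.6/17.5 = 7.9200.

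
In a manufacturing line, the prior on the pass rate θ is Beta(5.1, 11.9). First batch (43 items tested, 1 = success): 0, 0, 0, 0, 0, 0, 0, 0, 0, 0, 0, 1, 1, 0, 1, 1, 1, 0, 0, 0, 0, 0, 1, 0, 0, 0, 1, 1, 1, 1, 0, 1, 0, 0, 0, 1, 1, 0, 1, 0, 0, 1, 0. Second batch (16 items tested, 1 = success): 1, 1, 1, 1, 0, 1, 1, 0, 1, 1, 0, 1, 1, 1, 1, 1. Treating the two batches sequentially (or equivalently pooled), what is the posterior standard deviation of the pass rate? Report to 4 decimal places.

0.0565

The Beta prior is conjugate to a Binomial/Bernoulli likelihood; the update adds successes to α and failures to β.
After batch 1: Beta(5.1+15, 11.9+28) = Beta(20.1, 39.9).
After batch 2: Beta(20.1+13, 39.9+3) = Beta(33.1, 42.9).
Var = αβ/((α+β)²(α+β+1)) = 33.1·42.9/(76.0²·77.0) = 0.00319277; SD = √0.00319277 = 0.0565.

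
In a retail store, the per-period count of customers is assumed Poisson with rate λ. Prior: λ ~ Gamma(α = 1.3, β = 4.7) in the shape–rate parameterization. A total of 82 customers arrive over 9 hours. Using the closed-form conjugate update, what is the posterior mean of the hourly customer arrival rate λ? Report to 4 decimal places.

6.0803

With a Gamma(shape α, rate β) prior, the Poisson likelihood is conjugate: the posterior is Gamma(α + ΣXᵢ, β + n).
Posterior: Gamma(α+S, β+n) = Gamma(1.3+82, 4.7+9) = Gamma(83.3, 13.7).
Posterior mean = α/β = 83.3/13.7 = 6.0803.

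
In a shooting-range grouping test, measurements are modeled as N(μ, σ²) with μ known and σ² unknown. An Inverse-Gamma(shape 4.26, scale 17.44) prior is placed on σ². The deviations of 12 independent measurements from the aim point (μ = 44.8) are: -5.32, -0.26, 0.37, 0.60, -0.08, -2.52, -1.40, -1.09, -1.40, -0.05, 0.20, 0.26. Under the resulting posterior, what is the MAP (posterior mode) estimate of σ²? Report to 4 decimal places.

With known mean μ and an Inverse-Gamma(α, β) prior on σ², the Normal likelihood is conjugate: posterior is Inv-Gamma(α + n/2, β + Σ(xᵢ−μ)²/2).
Σ(xᵢ−μ)² = (-5.32)² + (-0.26)² + (0.37)² + (0.60)² + (-0.08)² + (-2.52)² + (-1.40)² + (-1.09)² + (-1.40)² + (-0.05)² + (0.20)² + (0.26)² = 40.4419.
Posterior: Inv-Gamma(4.26 + 12/2, 17.44 + 40.4419/2) = Inv-Gamma(10.26, 37.66095).
Mode = β/(α+1) = 37.66095/11.26 = 3.3447.

3.3447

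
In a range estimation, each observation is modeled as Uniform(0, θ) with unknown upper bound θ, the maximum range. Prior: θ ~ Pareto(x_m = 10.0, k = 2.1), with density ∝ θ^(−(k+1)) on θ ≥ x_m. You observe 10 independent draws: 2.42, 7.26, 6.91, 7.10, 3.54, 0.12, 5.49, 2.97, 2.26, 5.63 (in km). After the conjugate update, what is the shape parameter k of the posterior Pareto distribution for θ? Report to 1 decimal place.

A Pareto(scale x_m, shape k) prior on the upper bound θ of Uniform(0, θ) is conjugate: posterior is Pareto(max(x_m, max xᵢ), k + n).
Sample maximum = 7.26; prior scale x_m = 10.0 → posterior scale = max = 10.00.
Posterior shape = 2.1 + 10 = 12.1.
Posterior shape k = 12.1.

12.1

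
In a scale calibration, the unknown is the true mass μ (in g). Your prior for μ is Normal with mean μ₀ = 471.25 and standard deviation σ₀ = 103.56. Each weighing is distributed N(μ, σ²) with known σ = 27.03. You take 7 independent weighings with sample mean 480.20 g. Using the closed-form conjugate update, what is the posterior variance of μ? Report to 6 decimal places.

103.368415

For Normal data with known variance σ², a Normal(μ₀, σ₀²) prior on μ is conjugate. Posterior precision = 1/σ₀² + n/σ²; posterior mean is the precision-weighted average of μ₀ and x̄.
σ₀² = 103.56² = 10724.6736, σ² = 27.03² = 730.6209; σ² + n·σ₀² = 730.6209 + 7·10724.6736 = 75803.3361.
Posterior precision = 1/σ₀² + n/σ² = 1/10724.6736 + 7/730.6209 = (σ² + n·σ₀²)/(σ₀²σ²) = 75803.3361/(10724.6736·730.6209); posterior variance σₙ² = σ₀²σ²/(σ² + n·σ₀²) = 10724.6736·730.6209/75803.3361 = 103.368415.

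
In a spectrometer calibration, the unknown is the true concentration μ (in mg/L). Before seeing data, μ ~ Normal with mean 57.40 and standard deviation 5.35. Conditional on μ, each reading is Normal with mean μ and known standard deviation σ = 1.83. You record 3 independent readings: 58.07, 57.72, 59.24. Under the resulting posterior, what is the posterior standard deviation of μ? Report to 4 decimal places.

1.0365

For Normal data with known variance σ², a Normal(μ₀, σ₀²) prior on μ is conjugate. Posterior precision = 1/σ₀² + n/σ²; posterior mean is the precision-weighted average of μ₀ and x̄.
σ₀² = 5.35² = 28.6225, σ² = 1.83² = 3.3489; σ² + n·σ₀² = 3.3489 + 3·28.6225 = 89.2164.
Posterior precision = 1/σ₀² + n/σ² = 1/28.6225 + 3/3.3489 = (σ² + n·σ₀²)/(σ₀²σ²) = 89.2164/(28.6225·3.3489); posterior variance σₙ² = σ₀²σ²/(σ² + n·σ₀²) = 28.6225·3.3489/89.2164 = 1.074398.
Posterior SD = √σₙ² = √(28.6225·3.3489/89.2164) = 1.0365.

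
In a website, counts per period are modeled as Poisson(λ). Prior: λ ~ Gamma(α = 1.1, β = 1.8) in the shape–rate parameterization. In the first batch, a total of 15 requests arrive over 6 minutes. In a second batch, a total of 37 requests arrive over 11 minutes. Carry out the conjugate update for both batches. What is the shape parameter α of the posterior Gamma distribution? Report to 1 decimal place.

53.1

With a Gamma(shape α, rate β) prior, the Poisson likelihood is conjugate: the posterior is Gamma(α + ΣXᵢ, β + n).
After batch 1: Gamma(α+S, β+n) = Gamma(1.1+15, 1.8+6) = Gamma(16.1, 7.8).
After batch 2: Gamma(α+S, β+n) = Gamma(16.1+37, 7.8+11) = Gamma(53.1, 18.8).
Posterior α = 53.1.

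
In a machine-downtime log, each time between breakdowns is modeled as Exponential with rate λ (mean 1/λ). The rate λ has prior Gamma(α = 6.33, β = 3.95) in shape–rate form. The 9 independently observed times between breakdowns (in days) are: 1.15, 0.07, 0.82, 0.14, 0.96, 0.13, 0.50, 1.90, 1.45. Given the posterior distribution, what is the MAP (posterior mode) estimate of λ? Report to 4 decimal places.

1.2945

With a Gamma(shape α, rate β) prior on the exponential rate λ, the posterior after n observations with total T = Σxᵢ is Gamma(α+n, β+T).
Sum of observations T = 7.12 days; n = 9.
Posterior: Gamma(6.33+9, 3.95+7.12) = Gamma(15.33, 11.07).
Mode = (α−1)/β = 1.2945.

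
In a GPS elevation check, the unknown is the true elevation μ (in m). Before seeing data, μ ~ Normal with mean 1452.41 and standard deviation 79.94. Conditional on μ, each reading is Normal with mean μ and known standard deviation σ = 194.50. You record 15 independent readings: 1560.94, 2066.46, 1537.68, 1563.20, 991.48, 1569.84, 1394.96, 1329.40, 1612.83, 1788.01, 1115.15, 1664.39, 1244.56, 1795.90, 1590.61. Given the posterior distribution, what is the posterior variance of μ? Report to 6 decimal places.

1808.342056

For Normal data with known variance σ², a Normal(μ₀, σ₀²) prior on μ is conjugate. Posterior precision = 1/σ₀² + n/σ²; posterior mean is the precision-weighted average of μ₀ and x̄.
σ₀² = 79.94² = 6390.4036, σ² = 194.50² = 37830.25; σ² + n·σ₀² = 37830.25 + 15·6390.4036 = 133686.304.
Posterior precision = 1/σ₀² + n/σ² = 1/6390.4036 + 15/37830.25 = (σ² + n·σ₀²)/(σ₀²σ²) = 133686.304/(6390.4036·37830.25); posterior variance σₙ² = σ₀²σ²/(σ² + n·σ₀²) = 6390.4036·37830.25/133686.304 = 1808.342056.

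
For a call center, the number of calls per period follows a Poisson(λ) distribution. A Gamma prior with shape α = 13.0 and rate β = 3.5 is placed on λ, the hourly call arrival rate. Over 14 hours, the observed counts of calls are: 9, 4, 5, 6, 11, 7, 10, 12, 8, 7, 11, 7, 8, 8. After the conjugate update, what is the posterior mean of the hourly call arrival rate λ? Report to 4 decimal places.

With a Gamma(shape α, rate β) prior, the Poisson likelihood is conjugate: the posterior is Gamma(α + ΣXᵢ, β + n).
Sum of counts S = 113 over n = 14 hours.
Posterior: Gamma(α+S, β+n) = Gamma(13.0+113, 3.5+14) = Gamma(126.0, 17.5).
Posterior mean = α/β = 126.0/17.5 = 7.2000.

7.2000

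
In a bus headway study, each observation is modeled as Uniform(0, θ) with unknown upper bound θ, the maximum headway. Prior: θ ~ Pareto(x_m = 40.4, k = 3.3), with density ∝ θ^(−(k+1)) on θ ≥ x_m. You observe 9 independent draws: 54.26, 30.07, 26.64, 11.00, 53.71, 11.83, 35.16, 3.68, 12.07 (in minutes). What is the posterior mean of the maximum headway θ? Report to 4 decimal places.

59.0618

A Pareto(scale x_m, shape k) prior on the upper bound θ of Uniform(0, θ) is conjugate: posterior is Pareto(max(x_m, max xᵢ), k + n).
Sample maximum = 54.26; prior scale x_m = 40.4 → posterior scale = max = 54.26.
Posterior shape = 3.3 + 9 = 12.3.
E[θ|data] = k·x_m/(k−1) = 12.3·54.26/11.3 = 59.0618.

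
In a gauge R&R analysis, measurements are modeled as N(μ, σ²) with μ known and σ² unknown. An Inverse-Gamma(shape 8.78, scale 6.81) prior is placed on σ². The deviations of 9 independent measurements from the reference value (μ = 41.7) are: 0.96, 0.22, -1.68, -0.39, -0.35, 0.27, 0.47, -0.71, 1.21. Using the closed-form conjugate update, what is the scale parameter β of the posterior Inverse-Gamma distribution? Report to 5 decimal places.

9.97450

With known mean μ and an Inverse-Gamma(α, β) prior on σ², the Normal likelihood is conjugate: posterior is Inv-Gamma(α + n/2, β + Σ(xᵢ−μ)²/2).
Σ(xᵢ−μ)² = (0.96)² + (0.22)² + (-1.68)² + (-0.39)² + (-0.35)² + (0.27)² + (0.47)² + (-0.71)² + (1.21)² = 6.3290.
Posterior: Inv-Gamma(8.78 + 9/2, 6.81 + 6.3290/2) = Inv-Gamma(13.28, 9.97450).
Posterior β = 9.97450.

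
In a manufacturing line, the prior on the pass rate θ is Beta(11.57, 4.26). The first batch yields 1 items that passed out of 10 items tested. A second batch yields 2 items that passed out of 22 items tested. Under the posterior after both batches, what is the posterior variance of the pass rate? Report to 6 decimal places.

0.004338

The Beta prior is conjugate to a Binomial/Bernoulli likelihood; the update adds successes to α and failures to β.
After batch 1: Beta(11.57+1, 4.26+9) = Beta(12.57, 13.26).
After batch 2: Beta(12.57+2, 13.26+20) = Beta(14.57, 33.26).
Var = αβ/((α+β)²(α+β+1)) = 14.57·33.26/(47.83²·48.83) = 0.004338.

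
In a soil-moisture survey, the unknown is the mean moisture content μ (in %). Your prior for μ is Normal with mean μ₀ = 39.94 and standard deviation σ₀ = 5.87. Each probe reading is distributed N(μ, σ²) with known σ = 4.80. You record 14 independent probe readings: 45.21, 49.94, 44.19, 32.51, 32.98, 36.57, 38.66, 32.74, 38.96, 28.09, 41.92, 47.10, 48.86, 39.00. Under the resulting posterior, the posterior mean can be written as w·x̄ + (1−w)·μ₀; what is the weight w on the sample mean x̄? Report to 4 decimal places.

For Normal data with known variance σ², a Normal(μ₀, σ₀²) prior on μ is conjugate. Posterior precision = 1/σ₀² + n/σ²; posterior mean is the precision-weighted average of μ₀ and x̄.
σ₀² = 5.87² = 34.4569, σ² = 4.80² = 23.04. Prior precision 1/σ₀² = 1/34.4569; data precision n/σ² = 14/23.04.
w = (n/σ²)/(1/σ₀² + n/σ²) = n·σ₀²/(σ² + n·σ₀²) = 14·34.4569/(23.04 + 14·34.4569) = 482.3966/505.4366 = 0.9544.

0.9544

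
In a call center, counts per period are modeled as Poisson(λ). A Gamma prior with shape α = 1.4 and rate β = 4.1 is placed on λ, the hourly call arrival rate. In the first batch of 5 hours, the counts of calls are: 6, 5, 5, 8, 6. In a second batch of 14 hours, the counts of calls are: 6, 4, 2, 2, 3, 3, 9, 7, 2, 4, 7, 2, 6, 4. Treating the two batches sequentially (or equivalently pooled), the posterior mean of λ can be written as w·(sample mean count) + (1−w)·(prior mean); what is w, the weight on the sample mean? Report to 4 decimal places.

With a Gamma(shape α, rate β) prior, the Poisson likelihood is conjugate: the posterior is Gamma(α + ΣXᵢ, β + n).
Total number of hours: n = 5 + 14 = 19.
Posterior mean = (α₀+S)/(β₀+n) = [n/(β₀+n)]·(S/n) + [β₀/(β₀+n)]·(α₀/β₀), so only n and β₀ enter the weight.
Weight on data w = n/(β₀+n) = 19/(4.1+19) = 19/23.1 = 0.8225.

0.8225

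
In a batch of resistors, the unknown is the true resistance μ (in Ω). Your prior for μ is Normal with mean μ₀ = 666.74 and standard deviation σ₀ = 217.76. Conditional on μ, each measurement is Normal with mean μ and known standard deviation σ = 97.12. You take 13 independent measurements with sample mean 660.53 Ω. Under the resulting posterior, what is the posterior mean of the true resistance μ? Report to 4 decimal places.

For Normal data with known variance σ², a Normal(μ₀, σ₀²) prior on μ is conjugate. Posterior precision = 1/σ₀² + n/σ²; posterior mean is the precision-weighted average of μ₀ and x̄.
n·x̄ = 13·660.53 = 8586.89.
σ₀² = 217.76² = 47419.4176, σ² = 97.12² = 9432.2944; σ² + n·σ₀² = 9432.2944 + 13·47419.4176 = 625884.7232.
Posterior mean = (μ₀/σ₀² + n·x̄/σ²)/(1/σ₀² + n/σ²) = (σ²·μ₀ + σ₀²·n·x̄)/(σ² + n·σ₀²) = (9432.2944·666.74 + 47419.4176·8586.89)/625884.7232 = 413474210.76352/625884.7232 = 660.6236.

660.6236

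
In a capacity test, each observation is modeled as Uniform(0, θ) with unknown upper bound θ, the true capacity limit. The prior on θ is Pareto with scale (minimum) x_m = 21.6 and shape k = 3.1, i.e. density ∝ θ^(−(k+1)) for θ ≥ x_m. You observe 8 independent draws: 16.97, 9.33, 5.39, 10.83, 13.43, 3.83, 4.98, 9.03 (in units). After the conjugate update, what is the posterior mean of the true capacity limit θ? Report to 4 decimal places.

A Pareto(scale x_m, shape k) prior on the upper bound θ of Uniform(0, θ) is conjugate: posterior is Pareto(max(x_m, max xᵢ), k + n).
Sample maximum = 16.97; prior scale x_m = 21.6 → posterior scale = max = 21.60.
Posterior shape = 3.1 + 8 = 11.1.
E[θ|data] = k·x_m/(k−1) = 11.1·21.60/10.1 = 23.7386.

23.7386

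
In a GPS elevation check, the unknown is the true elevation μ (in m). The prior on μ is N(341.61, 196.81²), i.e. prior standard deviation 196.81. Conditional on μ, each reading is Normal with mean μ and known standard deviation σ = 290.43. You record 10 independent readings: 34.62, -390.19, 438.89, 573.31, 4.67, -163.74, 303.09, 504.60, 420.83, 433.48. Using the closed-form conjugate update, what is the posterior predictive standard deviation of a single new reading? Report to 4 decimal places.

For Normal data with known variance σ², a Normal(μ₀, σ₀²) prior on μ is conjugate. Posterior precision = 1/σ₀² + n/σ²; posterior mean is the precision-weighted average of μ₀ and x̄.
σ₀² = 196.81² = 38734.1761, σ² = 290.43² = 84349.5849; σ² + n·σ₀² = 84349.5849 + 10·38734.1761 = 471691.3459.
Posterior precision = 1/σ₀² + n/σ² = 1/38734.1761 + 10/84349.5849 = (σ² + n·σ₀²)/(σ₀²σ²) = 471691.3459/(38734.1761·84349.5849); posterior variance σₙ² = σ₀²σ²/(σ² + n·σ₀²) = 38734.1761·84349.5849/471691.3459 = 6926.588126.
Predictive variance for one new observation = σₙ² + σ² = 38734.1761·84349.5849/471691.3459 + 84349.5849 = σ²·(σ₀² + 471691.3459)/471691.3459 = 84349.5849·510425.522/471691.3459 = 91276.173026; SD = √(84349.5849·510425.522/471691.3459) = 302.1195.

302.1195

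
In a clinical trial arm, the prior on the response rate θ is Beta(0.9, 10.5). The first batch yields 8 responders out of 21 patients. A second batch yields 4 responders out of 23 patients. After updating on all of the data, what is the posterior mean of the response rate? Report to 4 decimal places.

The Beta prior is conjugate to a Binomial/Bernoulli likelihood; the update adds successes to α and failures to β.
After batch 1: Beta(0.9+8, 10.5+13) = Beta(8.9, 23.5).
After batch 2: Beta(8.9+4, 23.5+19) = Beta(12.9, 42.5).
Posterior mean = α/(α+β) = 12.9/55.4 = 0.2329.

0.2329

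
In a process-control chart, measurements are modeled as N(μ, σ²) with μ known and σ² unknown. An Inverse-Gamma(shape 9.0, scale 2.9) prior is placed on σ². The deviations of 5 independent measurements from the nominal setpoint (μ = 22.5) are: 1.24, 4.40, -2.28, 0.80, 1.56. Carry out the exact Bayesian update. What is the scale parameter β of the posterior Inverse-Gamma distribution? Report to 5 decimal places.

With known mean μ and an Inverse-Gamma(α, β) prior on σ², the Normal likelihood is conjugate: posterior is Inv-Gamma(α + n/2, β + Σ(xᵢ−μ)²/2).
Σ(xᵢ−μ)² = (1.24)² + (4.40)² + (-2.28)² + (0.80)² + (1.56)² = 29.1696.
Posterior: Inv-Gamma(9.0 + 5/2, 2.9 + 29.1696/2) = Inv-Gamma(11.50, 17.48480).
Posterior β = 17.48480.

17.48480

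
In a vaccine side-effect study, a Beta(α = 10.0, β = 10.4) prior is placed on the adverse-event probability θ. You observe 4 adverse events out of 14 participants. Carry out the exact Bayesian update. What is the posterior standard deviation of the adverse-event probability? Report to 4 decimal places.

0.0826

The Beta prior is conjugate to a Binomial/Bernoulli likelihood; the update adds successes to α and failures to β.
Posterior: Beta(α+k, β+n−k) = Beta(10.0+4, 10.4+10) = Beta(14.0, 20.4).
Var = αβ/((α+β)²(α+β+1)) = 14.0·20.4/(34.4²·35.4) = 0.00681770; SD = √0.00681770 = 0.0826.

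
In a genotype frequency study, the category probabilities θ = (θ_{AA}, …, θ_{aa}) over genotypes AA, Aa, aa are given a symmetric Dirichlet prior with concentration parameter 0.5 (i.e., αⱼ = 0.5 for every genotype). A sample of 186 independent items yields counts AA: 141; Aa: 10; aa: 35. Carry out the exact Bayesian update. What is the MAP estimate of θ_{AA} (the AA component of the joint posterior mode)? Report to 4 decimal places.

0.7615

The Dirichlet prior is conjugate to the Multinomial likelihood: each posterior αⱼ = prior αⱼ + observed count nⱼ.
Posterior concentration: (141.5, 10.5, 35.5), total = 187.5.
Joint mode component: (α_{AA}−1)/(Σα−K) = 140.5/184.5 = 0.7615.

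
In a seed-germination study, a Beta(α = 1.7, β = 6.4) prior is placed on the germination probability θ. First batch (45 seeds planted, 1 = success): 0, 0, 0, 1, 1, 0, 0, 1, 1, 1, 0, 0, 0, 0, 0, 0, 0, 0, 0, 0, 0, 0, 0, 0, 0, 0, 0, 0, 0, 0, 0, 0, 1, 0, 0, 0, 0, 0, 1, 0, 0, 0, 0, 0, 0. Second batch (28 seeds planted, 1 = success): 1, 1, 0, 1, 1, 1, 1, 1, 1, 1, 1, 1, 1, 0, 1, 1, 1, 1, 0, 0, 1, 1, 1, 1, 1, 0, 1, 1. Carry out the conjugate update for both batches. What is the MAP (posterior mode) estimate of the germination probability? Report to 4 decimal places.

The Beta prior is conjugate to a Binomial/Bernoulli likelihood; the update adds successes to α and failures to β.
After batch 1: Beta(1.7+7, 6.4+38) = Beta(8.7, 44.4).
After batch 2: Beta(8.7+23, 44.4+5) = Beta(31.7, 49.4).
Mode of Beta(a,b) for a,b>1 is (a−1)/(a+b−2) = 30.7/79.1 = 0.3881.

0.3881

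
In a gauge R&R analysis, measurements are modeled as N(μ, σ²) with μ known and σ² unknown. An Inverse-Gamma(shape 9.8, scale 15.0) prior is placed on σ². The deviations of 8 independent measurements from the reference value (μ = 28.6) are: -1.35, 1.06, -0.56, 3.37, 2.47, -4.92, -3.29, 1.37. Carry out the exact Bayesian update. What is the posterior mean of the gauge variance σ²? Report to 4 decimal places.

3.4228

With known mean μ and an Inverse-Gamma(α, β) prior on σ², the Normal likelihood is conjugate: posterior is Inv-Gamma(α + n/2, β + Σ(xᵢ−μ)²/2).
Σ(xᵢ−μ)² = (-1.35)² + (1.06)² + (-0.56)² + (3.37)² + (2.47)² + (-4.92)² + (-3.29)² + (1.37)² = 57.6249.
Posterior: Inv-Gamma(9.8 + 8/2, 15.0 + 57.6249/2) = Inv-Gamma(13.80, 43.81245).
E[σ²|data] = β/(α−1) = 43.81245/12.80 = 3.4228.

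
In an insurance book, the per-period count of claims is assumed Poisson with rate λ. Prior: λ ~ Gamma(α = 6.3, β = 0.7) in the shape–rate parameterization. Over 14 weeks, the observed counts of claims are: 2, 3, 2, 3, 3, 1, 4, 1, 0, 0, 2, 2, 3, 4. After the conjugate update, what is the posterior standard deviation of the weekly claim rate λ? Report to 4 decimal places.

With a Gamma(shape α, rate β) prior, the Poisson likelihood is conjugate: the posterior is Gamma(α + ΣXᵢ, β + n).
Sum of counts S = 30 over n = 14 weeks.
Posterior: Gamma(α+S, β+n) = Gamma(6.3+30, 0.7+14) = Gamma(36.3, 14.7).
SD = √α/β = √36.3/14.7 = 0.4099.

0.4099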